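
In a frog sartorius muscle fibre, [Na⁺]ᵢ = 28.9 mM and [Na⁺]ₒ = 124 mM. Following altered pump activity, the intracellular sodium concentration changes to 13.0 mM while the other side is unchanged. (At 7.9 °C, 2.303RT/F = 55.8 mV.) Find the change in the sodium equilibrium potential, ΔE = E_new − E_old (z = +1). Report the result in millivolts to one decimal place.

19.4 mV

E_old = (55.8/1)·log₁₀(124/28.9) = 35.29 mV
E_new = (55.8/1)·log₁₀(124/13.0) = 54.65 mV
ΔE = 54.65 − (35.29) = 19.36 mV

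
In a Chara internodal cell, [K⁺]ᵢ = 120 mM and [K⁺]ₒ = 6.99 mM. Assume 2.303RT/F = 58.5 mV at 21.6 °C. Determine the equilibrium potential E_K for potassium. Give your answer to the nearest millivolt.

-72 mV

E = (58.5/z) · log₁₀([K⁺]_out/[K⁺]_in) with z = +1.
= (58.5/1) · log₁₀(6.99/120) = 58.50 · log₁₀(0.05825)
= 58.50 · (-1.2347) = -72.23 mV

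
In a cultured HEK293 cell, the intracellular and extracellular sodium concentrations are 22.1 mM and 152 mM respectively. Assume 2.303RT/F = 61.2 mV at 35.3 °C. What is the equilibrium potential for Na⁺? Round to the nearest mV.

E = (61.2/z) · log₁₀([Na⁺]_out/[Na⁺]_in) with z = +1.
= (61.2/1) · log₁₀(152/22.1) = 61.20 · log₁₀(6.878)
= 61.20 · (0.8375) = 51.25 mV

51 mV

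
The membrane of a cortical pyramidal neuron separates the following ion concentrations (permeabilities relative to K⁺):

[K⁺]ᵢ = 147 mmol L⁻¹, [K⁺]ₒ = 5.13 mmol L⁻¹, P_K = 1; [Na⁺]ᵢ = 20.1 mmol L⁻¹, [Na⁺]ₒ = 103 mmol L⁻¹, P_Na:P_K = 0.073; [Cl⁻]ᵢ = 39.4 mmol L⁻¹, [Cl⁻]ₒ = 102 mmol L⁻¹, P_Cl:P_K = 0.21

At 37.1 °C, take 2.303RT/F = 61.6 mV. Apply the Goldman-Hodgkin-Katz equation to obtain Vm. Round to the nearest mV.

Vm = 61.6 · log₁₀[(Σ P·[cation]ₒ + Σ P·[anion]ᵢ) / (Σ P·[cation]ᵢ + Σ P·[anion]ₒ)]
Numerator = 1×5.13 + 0.073×103 + 0.21×39.4 = 20.92
Denominator = 1×147 + 0.073×20.1 + 0.21×102 = 169.9
Vm = 61.6 · log₁₀(0.12316) = 61.6 × (-0.9095) = -56.03 mV

-56 mV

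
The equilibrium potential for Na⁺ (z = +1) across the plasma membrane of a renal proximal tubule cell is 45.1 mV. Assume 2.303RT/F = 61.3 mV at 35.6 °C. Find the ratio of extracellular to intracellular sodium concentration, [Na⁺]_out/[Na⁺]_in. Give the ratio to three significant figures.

log₁₀([out]/[in]) = E·z/(61.3) = 45.1 × 1 / 61.3 = 0.7357
[out]/[in] = 10^(0.7357) = 5.442

5.44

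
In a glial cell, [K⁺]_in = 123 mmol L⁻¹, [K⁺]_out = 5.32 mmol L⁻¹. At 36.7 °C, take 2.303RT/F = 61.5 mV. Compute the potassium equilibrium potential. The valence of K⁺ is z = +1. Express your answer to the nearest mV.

-84 mV

E = (61.5/z) · log₁₀([K⁺]_out/[K⁺]_in) with z = +1.
= (61.5/1) · log₁₀(5.32/123) = 61.50 · log₁₀(0.04325)
= 61.50 · (-1.3640) = -83.89 mV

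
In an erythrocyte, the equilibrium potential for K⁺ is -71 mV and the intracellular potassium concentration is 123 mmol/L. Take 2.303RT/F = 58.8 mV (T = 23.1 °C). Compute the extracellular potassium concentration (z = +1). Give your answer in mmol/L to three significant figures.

7.63 mmol/L

Nernst: E = (58.8/1) · log₁₀([out]/[in]), so log₁₀([out]/[in]) = -71.0 × 1 / 58.8 = -1.2075.
[out]/[in] = 10^(-1.2075) = 0.06202.
[out] = 0.06202 × 123 = 7.628 mmol/L.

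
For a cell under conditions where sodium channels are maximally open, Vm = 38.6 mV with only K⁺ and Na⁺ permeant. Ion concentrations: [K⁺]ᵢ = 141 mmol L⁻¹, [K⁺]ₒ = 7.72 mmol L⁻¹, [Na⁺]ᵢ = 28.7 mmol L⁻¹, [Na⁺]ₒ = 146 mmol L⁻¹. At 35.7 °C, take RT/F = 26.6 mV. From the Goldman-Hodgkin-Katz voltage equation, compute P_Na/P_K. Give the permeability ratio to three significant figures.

Let α = P_Na/P_K. GHK: Vm = 26.6·ln[(Kₒ + α·Naₒ)/(Kᵢ + α·Naᵢ)].
e^(Vm/26.6) = e^(38.6/26.6) = 4.2679
So 4.2679·(Kᵢ + α·Naᵢ) = Kₒ + α·Naₒ → α = (4.2679·141.0 − 7.72) / (146.0 − 4.2679·28.7)
α = (601.8 − 7.72) / (146.0 − 122.5) = 594.1/23.51 = 25.27

25.3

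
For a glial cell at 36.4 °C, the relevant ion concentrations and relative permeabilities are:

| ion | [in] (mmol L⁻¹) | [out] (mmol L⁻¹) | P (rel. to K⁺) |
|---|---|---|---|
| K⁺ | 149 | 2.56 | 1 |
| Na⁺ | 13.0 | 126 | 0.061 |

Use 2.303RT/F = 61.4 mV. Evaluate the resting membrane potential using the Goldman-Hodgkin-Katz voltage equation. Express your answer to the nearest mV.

Vm = 61.4 · log₁₀[(Σ P·[cation]ₒ + Σ P·[anion]ᵢ) / (Σ P·[cation]ᵢ + Σ P·[anion]ₒ)]
Numerator = 1×2.56 + 0.061×126 = 10.25
Denominator = 1×149 + 0.061×13.0 = 149.8
Vm = 61.4 · log₁₀(0.068401) = 61.4 × (-1.1649) = -71.53 mV

-72 mV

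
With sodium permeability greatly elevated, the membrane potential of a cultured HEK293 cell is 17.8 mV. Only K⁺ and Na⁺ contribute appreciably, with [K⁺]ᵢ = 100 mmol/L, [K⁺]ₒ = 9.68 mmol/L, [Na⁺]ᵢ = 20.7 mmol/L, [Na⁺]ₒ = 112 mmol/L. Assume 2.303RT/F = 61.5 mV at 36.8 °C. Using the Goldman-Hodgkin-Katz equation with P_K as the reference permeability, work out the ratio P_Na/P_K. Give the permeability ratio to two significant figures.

Let α = P_Na/P_K. GHK: Vm = 61.5·log₁₀[(Kₒ + α·Naₒ)/(Kᵢ + α·Naᵢ)].
10^(Vm/61.5) = 10^(17.8/61.5) = 1.9473
So 1.9473·(Kᵢ + α·Naᵢ) = Kₒ + α·Naₒ → α = (1.9473·100.0 − 9.68) / (112.0 − 1.9473·20.7)
α = (194.7 − 9.68) / (112.0 − 40.31) = 185/71.69 = 2.581

2.6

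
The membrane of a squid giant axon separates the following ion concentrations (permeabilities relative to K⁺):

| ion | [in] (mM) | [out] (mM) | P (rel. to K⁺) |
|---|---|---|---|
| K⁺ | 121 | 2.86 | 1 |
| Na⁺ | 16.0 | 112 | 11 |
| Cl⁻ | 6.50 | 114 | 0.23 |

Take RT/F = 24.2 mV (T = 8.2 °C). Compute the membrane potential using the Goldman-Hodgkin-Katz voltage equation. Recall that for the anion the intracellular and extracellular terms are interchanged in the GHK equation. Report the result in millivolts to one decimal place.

32.5 mV

Vm = 24.2 · ln[(Σ P·[cation]ₒ + Σ P·[anion]ᵢ) / (Σ P·[cation]ᵢ + Σ P·[anion]ₒ)]
Numerator = 1×2.86 + 11×112 + 0.23×6.50 = 1236
Denominator = 1×121 + 11×16.0 + 0.23×114 = 323.2
Vm = 24.2 · ln(3.8251) = 24.2 × (1.3416) = 32.47 mV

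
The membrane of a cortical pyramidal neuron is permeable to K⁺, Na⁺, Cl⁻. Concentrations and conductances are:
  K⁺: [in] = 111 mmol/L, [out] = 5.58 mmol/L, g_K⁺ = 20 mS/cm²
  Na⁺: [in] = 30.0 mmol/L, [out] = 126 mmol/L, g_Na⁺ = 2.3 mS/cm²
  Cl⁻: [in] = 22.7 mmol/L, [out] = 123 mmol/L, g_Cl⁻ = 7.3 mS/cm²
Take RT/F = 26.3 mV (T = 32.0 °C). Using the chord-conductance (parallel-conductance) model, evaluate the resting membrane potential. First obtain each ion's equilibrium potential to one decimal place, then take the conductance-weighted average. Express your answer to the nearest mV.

E_K⁺ = (26.3/1)·ln(5.58/111) = -78.6 mV
E_Na⁺ = (26.3/1)·ln(126/30.0) = 37.7 mV
E_Cl⁻ = (26.3/-1)·ln(123/22.7) = -44.4 mV
Vm = (Σ gᵢEᵢ)/(Σ gᵢ) = (20·-78.6 + 2.3·37.7 + 7.3·-44.4) / (20 + 2.3 + 7.3)
= -1809.41 / 29.6 = -61.13 mV

-61 mV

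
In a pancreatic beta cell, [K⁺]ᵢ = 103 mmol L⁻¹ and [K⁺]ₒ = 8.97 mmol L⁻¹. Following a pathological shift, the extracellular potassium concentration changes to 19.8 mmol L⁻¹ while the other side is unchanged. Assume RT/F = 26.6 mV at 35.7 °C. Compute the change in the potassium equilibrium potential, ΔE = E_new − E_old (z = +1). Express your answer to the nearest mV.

E_old = (26.6/1)·ln(8.97/103) = -64.93 mV
E_new = (26.6/1)·ln(19.8/103) = -43.86 mV
ΔE = -43.86 − (-64.93) = 21.06 mV

21 mV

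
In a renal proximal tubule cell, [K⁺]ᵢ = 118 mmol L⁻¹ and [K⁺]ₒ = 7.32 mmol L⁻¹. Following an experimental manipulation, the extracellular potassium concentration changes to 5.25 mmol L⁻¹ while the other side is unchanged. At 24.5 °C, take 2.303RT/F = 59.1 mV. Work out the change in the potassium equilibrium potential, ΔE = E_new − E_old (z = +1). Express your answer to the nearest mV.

E_old = (59.1/1)·log₁₀(7.32/118) = -71.36 mV
E_new = (59.1/1)·log₁₀(5.25/118) = -79.89 mV
ΔE = -79.89 − (-71.36) = -8.53 mV

-9 mV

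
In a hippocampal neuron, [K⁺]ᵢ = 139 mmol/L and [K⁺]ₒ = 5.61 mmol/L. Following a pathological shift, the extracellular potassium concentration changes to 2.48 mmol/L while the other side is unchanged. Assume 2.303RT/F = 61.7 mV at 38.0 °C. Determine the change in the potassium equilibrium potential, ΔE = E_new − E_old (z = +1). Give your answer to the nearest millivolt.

-22 mV

E_old = (61.7/1)·log₁₀(5.61/139) = -86.01 mV
E_new = (61.7/1)·log₁₀(2.48/139) = -107.89 mV
ΔE = -107.89 − (-86.01) = -21.87 mV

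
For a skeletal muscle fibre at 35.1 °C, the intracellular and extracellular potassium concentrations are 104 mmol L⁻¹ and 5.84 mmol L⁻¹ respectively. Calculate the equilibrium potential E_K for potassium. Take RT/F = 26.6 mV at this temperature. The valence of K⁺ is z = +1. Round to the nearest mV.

E = (26.6/z) · ln([K⁺]_out/[K⁺]_in) with z = +1.
= (26.6/1) · ln(5.84/104) = 26.60 · ln(0.05615)
= 26.60 · (-2.8797) = -76.60 mV

-77 mV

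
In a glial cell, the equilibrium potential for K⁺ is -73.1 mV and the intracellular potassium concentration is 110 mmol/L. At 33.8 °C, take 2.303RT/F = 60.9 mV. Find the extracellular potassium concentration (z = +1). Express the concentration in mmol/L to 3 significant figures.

Nernst: E = (60.9/1) · log₁₀([out]/[in]), so log₁₀([out]/[in]) = -73.1 × 1 / 60.9 = -1.2003.
[out]/[in] = 10^(-1.2003) = 0.06305.
[out] = 0.06305 × 110 = 6.935 mmol/L.

6.94 mmol/L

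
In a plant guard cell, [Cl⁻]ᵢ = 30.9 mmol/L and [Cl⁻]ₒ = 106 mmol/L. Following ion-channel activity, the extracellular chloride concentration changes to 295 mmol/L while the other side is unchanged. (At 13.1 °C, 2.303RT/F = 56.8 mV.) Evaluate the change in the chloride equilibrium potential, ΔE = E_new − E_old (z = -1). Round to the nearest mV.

E_old = (56.8/-1)·log₁₀(106/30.9) = -30.41 mV
E_new = (56.8/-1)·log₁₀(295/30.9) = -55.66 mV
ΔE = -55.66 − (-30.41) = -25.25 mV

-25 mV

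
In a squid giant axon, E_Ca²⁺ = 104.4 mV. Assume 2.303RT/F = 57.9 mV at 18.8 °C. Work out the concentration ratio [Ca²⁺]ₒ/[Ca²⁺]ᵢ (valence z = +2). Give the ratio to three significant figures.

4040

log₁₀([out]/[in]) = E·z/(57.9) = 104.4 × 2 / 57.9 = 3.6062
[out]/[in] = 10^(3.6062) = 4038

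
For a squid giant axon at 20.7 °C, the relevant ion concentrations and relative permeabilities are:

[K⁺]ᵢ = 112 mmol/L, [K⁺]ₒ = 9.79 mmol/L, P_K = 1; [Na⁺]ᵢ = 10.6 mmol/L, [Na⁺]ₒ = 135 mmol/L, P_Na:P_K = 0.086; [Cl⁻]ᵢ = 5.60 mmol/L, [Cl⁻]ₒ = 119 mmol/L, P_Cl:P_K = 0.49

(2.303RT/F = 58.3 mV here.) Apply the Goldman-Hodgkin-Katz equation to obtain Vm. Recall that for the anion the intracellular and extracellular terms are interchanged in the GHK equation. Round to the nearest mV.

-50 mV

Vm = 58.3 · log₁₀[(Σ P·[cation]ₒ + Σ P·[anion]ᵢ) / (Σ P·[cation]ᵢ + Σ P·[anion]ₒ)]
Numerator = 1×9.79 + 0.086×135 + 0.49×5.60 = 24.14
Denominator = 1×112 + 0.086×10.6 + 0.49×119 = 171.2
Vm = 58.3 · log₁₀(0.14101) = 58.3 × (-0.8507) = -49.60 mV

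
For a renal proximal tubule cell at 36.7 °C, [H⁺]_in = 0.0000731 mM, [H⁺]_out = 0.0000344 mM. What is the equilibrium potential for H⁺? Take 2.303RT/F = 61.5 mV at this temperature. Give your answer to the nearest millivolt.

-20 mV

E = (61.5/z) · log₁₀([H⁺]_out/[H⁺]_in) with z = +1.
= (61.5/1) · log₁₀(0.0000344/0.0000731) = 61.50 · log₁₀(0.4706)
= 61.50 · (-0.3274) = -20.13 mV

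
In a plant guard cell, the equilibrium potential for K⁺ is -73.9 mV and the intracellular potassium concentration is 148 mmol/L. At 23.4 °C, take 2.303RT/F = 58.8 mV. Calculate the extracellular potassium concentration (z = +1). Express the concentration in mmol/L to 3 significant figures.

Nernst: E = (58.8/1) · log₁₀([out]/[in]), so log₁₀([out]/[in]) = -73.9 × 1 / 58.8 = -1.2568.
[out]/[in] = 10^(-1.2568) = 0.05536.
[out] = 0.05536 × 148 = 8.193 mmol/L.

8.19 mmol/L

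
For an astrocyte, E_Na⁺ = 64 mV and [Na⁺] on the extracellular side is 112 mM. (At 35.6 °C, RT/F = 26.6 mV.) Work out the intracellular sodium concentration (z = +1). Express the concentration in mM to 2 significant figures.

Nernst: E = (26.6/1) · ln([out]/[in]), so ln([out]/[in]) = 64.0 × 1 / 26.6 = 2.4060.
[out]/[in] = e^(2.4060) = 11.09.
[in] = 112 / 11.09 = 10.1 mM.

10 mM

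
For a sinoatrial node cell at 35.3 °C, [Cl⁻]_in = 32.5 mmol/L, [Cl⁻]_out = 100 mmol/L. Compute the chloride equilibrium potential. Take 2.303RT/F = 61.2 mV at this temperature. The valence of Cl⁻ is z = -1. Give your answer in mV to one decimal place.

-29.9 mV

E = (61.2/z) · log₁₀([Cl⁻]_out/[Cl⁻]_in) with z = -1.
For an anion, dividing by z = -1 reverses the sign.
= (61.2/-1) · log₁₀(100/32.5) = -61.20 · log₁₀(3.077)
= -61.20 · (0.4881) = -29.87 mV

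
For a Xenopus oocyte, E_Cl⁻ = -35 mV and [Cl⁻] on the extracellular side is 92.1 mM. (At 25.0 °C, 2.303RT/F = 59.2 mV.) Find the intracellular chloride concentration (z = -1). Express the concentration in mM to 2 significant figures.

24 mM

Nernst: E = (59.2/-1) · log₁₀([out]/[in]), so log₁₀([out]/[in]) = -35.0 × -1 / 59.2 = 0.5912.
[out]/[in] = 10^(0.5912) = 3.901.
[in] = 92.1 / 3.901 = 23.61 mM.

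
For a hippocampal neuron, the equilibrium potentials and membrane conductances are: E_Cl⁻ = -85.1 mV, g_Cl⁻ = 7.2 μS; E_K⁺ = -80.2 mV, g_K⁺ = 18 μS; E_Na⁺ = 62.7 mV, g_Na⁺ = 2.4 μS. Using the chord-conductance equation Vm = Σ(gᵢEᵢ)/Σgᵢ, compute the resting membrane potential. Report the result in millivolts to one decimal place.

Σ gᵢEᵢ = 7.2·(-85.1) + 18·(-80.2) + 2.4·(62.7) = -1905.84
Σ gᵢ = 7.2 + 18 + 2.4 = 27.6
Vm = -1905.84 / 27.6 = -69.05 mV

-69.1 mV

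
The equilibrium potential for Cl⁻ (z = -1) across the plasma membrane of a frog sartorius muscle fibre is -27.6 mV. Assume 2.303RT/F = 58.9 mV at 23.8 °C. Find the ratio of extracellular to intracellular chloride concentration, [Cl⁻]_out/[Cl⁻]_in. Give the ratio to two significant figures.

log₁₀([out]/[in]) = E·z/(58.9) = -27.6 × -1 / 58.9 = 0.4686
[out]/[in] = 10^(0.4686) = 2.942

2.9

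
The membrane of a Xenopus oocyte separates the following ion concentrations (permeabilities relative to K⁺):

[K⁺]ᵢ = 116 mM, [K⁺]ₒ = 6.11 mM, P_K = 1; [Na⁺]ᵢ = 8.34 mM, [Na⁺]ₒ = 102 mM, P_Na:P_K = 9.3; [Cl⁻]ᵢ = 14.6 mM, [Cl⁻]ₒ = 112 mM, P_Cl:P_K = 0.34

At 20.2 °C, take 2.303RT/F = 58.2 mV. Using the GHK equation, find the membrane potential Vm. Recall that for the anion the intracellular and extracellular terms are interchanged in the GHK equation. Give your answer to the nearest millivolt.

36 mV

Vm = 58.2 · log₁₀[(Σ P·[cation]ₒ + Σ P·[anion]ᵢ) / (Σ P·[cation]ᵢ + Σ P·[anion]ₒ)]
Numerator = 1×6.11 + 9.3×102 + 0.34×14.6 = 959.7
Denominator = 1×116 + 9.3×8.34 + 0.34×112 = 231.6
Vm = 58.2 · log₁₀(4.1429) = 58.2 × (0.6173) = 35.93 mV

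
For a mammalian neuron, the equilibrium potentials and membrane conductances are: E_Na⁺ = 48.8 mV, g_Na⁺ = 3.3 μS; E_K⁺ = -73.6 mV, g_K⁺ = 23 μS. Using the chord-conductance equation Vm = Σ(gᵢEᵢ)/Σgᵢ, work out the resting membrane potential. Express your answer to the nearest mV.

-58 mV

Σ gᵢEᵢ = 3.3·(48.8) + 23·(-73.6) = -1531.76
Σ gᵢ = 3.3 + 23 = 26.3
Vm = -1531.76 / 26.3 = -58.24 mV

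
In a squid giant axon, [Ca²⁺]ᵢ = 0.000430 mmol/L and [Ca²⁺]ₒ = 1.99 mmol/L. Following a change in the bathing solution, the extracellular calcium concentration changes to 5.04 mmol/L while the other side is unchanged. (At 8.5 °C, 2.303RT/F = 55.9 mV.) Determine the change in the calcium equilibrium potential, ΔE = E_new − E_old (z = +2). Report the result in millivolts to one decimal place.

E_old = (55.9/2)·log₁₀(1.99/0.000430) = 102.45 mV
E_new = (55.9/2)·log₁₀(5.04/0.000430) = 113.73 mV
ΔE = 113.73 − (102.45) = 11.28 mV

11.3 mV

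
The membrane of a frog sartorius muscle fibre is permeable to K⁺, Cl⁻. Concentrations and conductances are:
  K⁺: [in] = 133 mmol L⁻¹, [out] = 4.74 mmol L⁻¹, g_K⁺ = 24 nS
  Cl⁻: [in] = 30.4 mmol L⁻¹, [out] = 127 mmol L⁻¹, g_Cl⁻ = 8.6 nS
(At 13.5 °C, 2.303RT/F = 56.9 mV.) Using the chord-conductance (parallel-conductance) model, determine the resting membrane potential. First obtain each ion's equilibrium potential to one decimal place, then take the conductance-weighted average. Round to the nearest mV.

E_K⁺ = (56.9/1)·log₁₀(4.74/133) = -82.4 mV
E_Cl⁻ = (56.9/-1)·log₁₀(127/30.4) = -35.3 mV
Vm = (Σ gᵢEᵢ)/(Σ gᵢ) = (24·-82.4 + 8.6·-35.3) / (24 + 8.6)
= -2281.18 / 32.6 = -69.97 mV

-70 mV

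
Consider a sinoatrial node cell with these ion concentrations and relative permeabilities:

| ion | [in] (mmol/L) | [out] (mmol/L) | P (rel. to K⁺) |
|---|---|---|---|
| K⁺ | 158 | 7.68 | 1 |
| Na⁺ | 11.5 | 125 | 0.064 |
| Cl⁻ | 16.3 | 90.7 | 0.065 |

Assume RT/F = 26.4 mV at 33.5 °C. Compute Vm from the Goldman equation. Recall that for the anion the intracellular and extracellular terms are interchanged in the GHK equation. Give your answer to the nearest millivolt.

Vm = 26.4 · ln[(Σ P·[cation]ₒ + Σ P·[anion]ᵢ) / (Σ P·[cation]ᵢ + Σ P·[anion]ₒ)]
Numerator = 1×7.68 + 0.064×125 + 0.065×16.3 = 16.74
Denominator = 1×158 + 0.064×11.5 + 0.065×90.7 = 164.6
Vm = 26.4 · ln(0.10168) = 26.4 × (-2.2859) = -60.35 mV

-60 mV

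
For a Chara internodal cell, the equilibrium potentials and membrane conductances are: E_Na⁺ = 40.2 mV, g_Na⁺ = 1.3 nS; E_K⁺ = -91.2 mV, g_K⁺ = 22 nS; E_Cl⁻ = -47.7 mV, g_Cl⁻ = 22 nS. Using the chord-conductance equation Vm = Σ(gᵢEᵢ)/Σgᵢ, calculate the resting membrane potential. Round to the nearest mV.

-66 mV

Σ gᵢEᵢ = 1.3·(40.2) + 22·(-91.2) + 22·(-47.7) = -3003.54
Σ gᵢ = 1.3 + 22 + 22 = 45.3
Vm = -3003.54 / 45.3 = -66.30 mV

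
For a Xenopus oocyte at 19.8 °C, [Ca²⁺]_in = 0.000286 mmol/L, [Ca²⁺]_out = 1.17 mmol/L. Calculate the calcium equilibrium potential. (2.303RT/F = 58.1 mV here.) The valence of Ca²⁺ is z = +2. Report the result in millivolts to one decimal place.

E = (58.1/z) · log₁₀([Ca²⁺]_out/[Ca²⁺]_in) with z = +2.
= (58.1/2) · log₁₀(1.17/0.000286) = 29.05 · log₁₀(4091)
= 29.05 · (3.6118) = 104.92 mV

104.9 mV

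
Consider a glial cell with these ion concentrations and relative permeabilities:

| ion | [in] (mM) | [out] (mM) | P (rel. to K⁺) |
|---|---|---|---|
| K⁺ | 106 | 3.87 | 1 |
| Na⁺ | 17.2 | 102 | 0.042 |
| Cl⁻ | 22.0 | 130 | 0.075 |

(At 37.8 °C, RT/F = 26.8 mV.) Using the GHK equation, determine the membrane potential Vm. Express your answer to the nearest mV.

Vm = 26.8 · ln[(Σ P·[cation]ₒ + Σ P·[anion]ᵢ) / (Σ P·[cation]ᵢ + Σ P·[anion]ₒ)]
Numerator = 1×3.87 + 0.042×102 + 0.075×22.0 = 9.804
Denominator = 1×106 + 0.042×17.2 + 0.075×130 = 116.5
Vm = 26.8 · ln(0.084174) = 26.8 × (-2.4749) = -66.33 mV

-66 mV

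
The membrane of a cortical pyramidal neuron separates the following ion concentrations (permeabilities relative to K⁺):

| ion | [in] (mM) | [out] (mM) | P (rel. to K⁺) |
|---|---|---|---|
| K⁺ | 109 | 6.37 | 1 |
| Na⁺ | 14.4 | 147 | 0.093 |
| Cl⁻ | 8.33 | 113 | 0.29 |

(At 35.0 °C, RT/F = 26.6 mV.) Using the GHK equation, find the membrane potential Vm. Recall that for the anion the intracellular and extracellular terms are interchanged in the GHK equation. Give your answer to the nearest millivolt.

-49 mV

Vm = 26.6 · ln[(Σ P·[cation]ₒ + Σ P·[anion]ᵢ) / (Σ P·[cation]ᵢ + Σ P·[anion]ₒ)]
Numerator = 1×6.37 + 0.093×147 + 0.29×8.33 = 22.46
Denominator = 1×109 + 0.093×14.4 + 0.29×113 = 143.1
Vm = 26.6 · ln(0.15692) = 26.6 × (-1.8520) = -49.26 mV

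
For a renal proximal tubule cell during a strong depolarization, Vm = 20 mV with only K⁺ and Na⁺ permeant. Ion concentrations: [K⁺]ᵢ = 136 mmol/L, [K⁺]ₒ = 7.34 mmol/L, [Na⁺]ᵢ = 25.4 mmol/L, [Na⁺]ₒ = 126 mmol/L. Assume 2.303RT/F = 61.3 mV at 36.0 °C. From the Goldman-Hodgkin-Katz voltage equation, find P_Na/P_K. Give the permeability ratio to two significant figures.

Let α = P_Na/P_K. GHK: Vm = 61.3·log₁₀[(Kₒ + α·Naₒ)/(Kᵢ + α·Naᵢ)].
10^(Vm/61.3) = 10^(20.0/61.3) = 2.1197
So 2.1197·(Kᵢ + α·Naᵢ) = Kₒ + α·Naₒ → α = (2.1197·136.0 − 7.34) / (126.0 − 2.1197·25.4)
α = (288.3 − 7.34) / (126.0 − 53.84) = 280.9/72.16 = 3.893

3.9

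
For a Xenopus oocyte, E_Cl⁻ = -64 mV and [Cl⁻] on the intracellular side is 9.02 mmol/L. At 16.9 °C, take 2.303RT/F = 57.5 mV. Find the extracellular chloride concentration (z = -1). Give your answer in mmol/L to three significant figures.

Nernst: E = (57.5/-1) · log₁₀([out]/[in]), so log₁₀([out]/[in]) = -64.0 × -1 / 57.5 = 1.1130.
[out]/[in] = 10^(1.1130) = 12.97.
[out] = 12.97 × 9.02 = 117 mmol/L.

117 mmol/L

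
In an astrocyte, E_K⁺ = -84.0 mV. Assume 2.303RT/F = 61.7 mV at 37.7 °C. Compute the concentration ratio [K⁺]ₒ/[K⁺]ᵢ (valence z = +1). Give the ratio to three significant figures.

0.0435

log₁₀([out]/[in]) = E·z/(61.7) = -84.0 × 1 / 61.7 = -1.3614
[out]/[in] = 10^(-1.3614) = 0.04351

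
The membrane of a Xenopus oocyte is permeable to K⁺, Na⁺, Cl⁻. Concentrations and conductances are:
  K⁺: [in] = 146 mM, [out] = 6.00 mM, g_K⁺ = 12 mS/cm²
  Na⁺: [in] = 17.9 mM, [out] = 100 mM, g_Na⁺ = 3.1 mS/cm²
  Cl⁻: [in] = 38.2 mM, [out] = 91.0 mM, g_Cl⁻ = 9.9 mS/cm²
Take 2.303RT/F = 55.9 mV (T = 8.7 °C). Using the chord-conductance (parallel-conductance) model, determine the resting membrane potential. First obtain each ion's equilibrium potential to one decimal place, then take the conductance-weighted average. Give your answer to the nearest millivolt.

E_K⁺ = (55.9/1)·log₁₀(6.00/146) = -77.5 mV
E_Na⁺ = (55.9/1)·log₁₀(100/17.9) = 41.8 mV
E_Cl⁻ = (55.9/-1)·log₁₀(91.0/38.2) = -21.1 mV
Vm = (Σ gᵢEᵢ)/(Σ gᵢ) = (12·-77.5 + 3.1·41.8 + 9.9·-21.1) / (12 + 3.1 + 9.9)
= -1009.31 / 25 = -40.37 mV

-40 mV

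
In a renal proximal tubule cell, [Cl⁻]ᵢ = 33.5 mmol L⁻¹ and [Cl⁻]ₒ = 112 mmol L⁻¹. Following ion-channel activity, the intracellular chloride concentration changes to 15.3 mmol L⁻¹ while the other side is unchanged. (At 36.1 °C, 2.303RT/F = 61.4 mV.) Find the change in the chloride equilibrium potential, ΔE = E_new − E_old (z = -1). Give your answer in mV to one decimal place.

-20.9 mV

E_old = (61.4/-1)·log₁₀(112/33.5) = -32.18 mV
E_new = (61.4/-1)·log₁₀(112/15.3) = -53.08 mV
ΔE = -53.08 − (-32.18) = -20.90 mV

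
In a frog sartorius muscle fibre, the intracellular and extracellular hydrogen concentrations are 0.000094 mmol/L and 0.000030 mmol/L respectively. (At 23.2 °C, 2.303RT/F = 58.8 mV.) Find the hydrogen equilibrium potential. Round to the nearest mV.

-29 mV

E = (58.8/z) · log₁₀([H⁺]_out/[H⁺]_in) with z = +1.
= (58.8/1) · log₁₀(0.000030/0.000094) = 58.80 · log₁₀(0.3191)
= 58.80 · (-0.4960) = -29.17 mV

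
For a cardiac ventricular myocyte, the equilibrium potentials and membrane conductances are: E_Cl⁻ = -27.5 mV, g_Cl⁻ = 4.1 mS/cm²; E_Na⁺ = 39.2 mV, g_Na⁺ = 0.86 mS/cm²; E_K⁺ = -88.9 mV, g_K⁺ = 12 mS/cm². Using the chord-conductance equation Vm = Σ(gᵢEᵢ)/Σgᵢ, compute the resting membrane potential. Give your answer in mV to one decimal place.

Σ gᵢEᵢ = 4.1·(-27.5) + 0.86·(39.2) + 12·(-88.9) = -1145.84
Σ gᵢ = 4.1 + 0.86 + 12 = 16.96
Vm = -1145.84 / 16.96 = -67.56 mV

-67.6 mV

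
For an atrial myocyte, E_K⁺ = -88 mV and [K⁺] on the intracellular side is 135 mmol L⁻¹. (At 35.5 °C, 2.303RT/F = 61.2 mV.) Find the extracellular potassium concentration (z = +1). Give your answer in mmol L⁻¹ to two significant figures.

4.9 mmol L⁻¹

Nernst: E = (61.2/1) · log₁₀([out]/[in]), so log₁₀([out]/[in]) = -88.0 × 1 / 61.2 = -1.4379.
[out]/[in] = 10^(-1.4379) = 0.03648.
[out] = 0.03648 × 135 = 4.925 mmol L⁻¹.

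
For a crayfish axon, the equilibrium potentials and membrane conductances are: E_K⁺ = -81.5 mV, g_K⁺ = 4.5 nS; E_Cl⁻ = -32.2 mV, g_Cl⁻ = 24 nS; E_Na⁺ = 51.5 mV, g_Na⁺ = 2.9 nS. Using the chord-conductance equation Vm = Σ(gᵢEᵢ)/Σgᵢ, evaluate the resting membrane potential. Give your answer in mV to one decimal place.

-31.5 mV

Σ gᵢEᵢ = 4.5·(-81.5) + 24·(-32.2) + 2.9·(51.5) = -990.20
Σ gᵢ = 4.5 + 24 + 2.9 = 31.4
Vm = -990.20 / 31.4 = -31.54 mV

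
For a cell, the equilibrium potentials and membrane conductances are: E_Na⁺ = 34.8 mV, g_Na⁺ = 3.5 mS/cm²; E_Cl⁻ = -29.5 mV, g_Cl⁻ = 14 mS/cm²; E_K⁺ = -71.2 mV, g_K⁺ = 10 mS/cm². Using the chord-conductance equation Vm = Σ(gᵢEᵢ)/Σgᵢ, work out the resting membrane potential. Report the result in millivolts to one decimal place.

Σ gᵢEᵢ = 3.5·(34.8) + 14·(-29.5) + 10·(-71.2) = -1003.20
Σ gᵢ = 3.5 + 14 + 10 = 27.5
Vm = -1003.20 / 27.5 = -36.48 mV

-36.5 mV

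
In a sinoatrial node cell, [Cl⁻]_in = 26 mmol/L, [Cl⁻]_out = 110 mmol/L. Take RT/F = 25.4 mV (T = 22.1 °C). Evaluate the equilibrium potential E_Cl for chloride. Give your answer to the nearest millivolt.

E = (25.4/z) · ln([Cl⁻]_out/[Cl⁻]_in) with z = -1.
For an anion, dividing by z = -1 reverses the sign.
= (25.4/-1) · ln(110/26) = -25.40 · ln(4.231)
= -25.40 · (1.4424) = -36.64 mV

-37 mV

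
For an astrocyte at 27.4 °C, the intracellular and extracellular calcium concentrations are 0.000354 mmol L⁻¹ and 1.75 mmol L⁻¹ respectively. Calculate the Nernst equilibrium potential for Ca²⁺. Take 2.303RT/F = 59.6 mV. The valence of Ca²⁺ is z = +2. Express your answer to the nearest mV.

110 mV

E = (59.6/z) · log₁₀([Ca²⁺]_out/[Ca²⁺]_in) with z = +2.
= (59.6/2) · log₁₀(1.75/0.000354) = 29.80 · log₁₀(4944)
= 29.80 · (3.6940) = 110.08 mV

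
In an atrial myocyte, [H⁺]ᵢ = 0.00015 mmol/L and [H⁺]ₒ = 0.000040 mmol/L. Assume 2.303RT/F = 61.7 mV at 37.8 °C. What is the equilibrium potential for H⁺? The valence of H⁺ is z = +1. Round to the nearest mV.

E = (61.7/z) · log₁₀([H⁺]_out/[H⁺]_in) with z = +1.
= (61.7/1) · log₁₀(0.000040/0.00015) = 61.70 · log₁₀(0.2667)
= 61.70 · (-0.5740) = -35.42 mV

-35 mV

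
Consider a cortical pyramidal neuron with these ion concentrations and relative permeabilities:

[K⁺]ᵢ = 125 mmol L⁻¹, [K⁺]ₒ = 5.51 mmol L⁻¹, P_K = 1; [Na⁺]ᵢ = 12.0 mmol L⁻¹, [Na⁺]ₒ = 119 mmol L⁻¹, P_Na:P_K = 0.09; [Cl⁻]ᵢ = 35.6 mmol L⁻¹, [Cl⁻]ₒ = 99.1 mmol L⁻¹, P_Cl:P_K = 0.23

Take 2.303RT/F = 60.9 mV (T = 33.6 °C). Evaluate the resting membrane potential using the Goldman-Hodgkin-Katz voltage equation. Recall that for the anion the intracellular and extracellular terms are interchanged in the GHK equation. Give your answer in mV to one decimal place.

Vm = 60.9 · log₁₀[(Σ P·[cation]ₒ + Σ P·[anion]ᵢ) / (Σ P·[cation]ᵢ + Σ P·[anion]ₒ)]
Numerator = 1×5.51 + 0.09×119 + 0.23×35.6 = 24.41
Denominator = 1×125 + 0.09×12.0 + 0.23×99.1 = 148.9
Vm = 60.9 · log₁₀(0.16395) = 60.9 × (-0.7853) = -47.82 mV

-47.8 mV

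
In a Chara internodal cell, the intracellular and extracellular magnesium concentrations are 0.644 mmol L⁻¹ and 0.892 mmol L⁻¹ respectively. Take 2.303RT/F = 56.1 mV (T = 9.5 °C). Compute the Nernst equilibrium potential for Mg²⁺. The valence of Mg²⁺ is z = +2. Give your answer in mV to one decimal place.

4.0 mV

E = (56.1/z) · log₁₀([Mg²⁺]_out/[Mg²⁺]_in) with z = +2.
= (56.1/2) · log₁₀(0.892/0.644) = 28.05 · log₁₀(1.385)
= 28.05 · (0.1415) = 3.97 mV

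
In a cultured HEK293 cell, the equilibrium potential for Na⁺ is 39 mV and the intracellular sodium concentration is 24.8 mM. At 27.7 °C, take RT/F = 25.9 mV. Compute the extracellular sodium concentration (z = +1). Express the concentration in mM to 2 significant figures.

Nernst: E = (25.9/1) · ln([out]/[in]), so ln([out]/[in]) = 39.0 × 1 / 25.9 = 1.5058.
[out]/[in] = e^(1.5058) = 4.508.
[out] = 4.508 × 24.8 = 111.8 mM.

110 mM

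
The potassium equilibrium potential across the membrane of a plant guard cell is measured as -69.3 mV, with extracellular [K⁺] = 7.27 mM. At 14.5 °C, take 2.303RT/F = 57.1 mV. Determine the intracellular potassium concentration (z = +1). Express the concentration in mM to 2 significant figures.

120 mM

Nernst: E = (57.1/1) · log₁₀([out]/[in]), so log₁₀([out]/[in]) = -69.3 × 1 / 57.1 = -1.2137.
[out]/[in] = 10^(-1.2137) = 0.06114.
[in] = 7.27 / 0.06114 = 118.9 mM.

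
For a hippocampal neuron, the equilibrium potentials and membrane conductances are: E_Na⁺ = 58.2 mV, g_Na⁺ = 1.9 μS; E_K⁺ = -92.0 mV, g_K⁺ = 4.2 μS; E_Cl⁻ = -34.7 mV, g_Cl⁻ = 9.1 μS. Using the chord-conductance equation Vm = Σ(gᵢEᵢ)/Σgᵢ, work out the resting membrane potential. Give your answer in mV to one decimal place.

Σ gᵢEᵢ = 1.9·(58.2) + 4.2·(-92.0) + 9.1·(-34.7) = -591.59
Σ gᵢ = 1.9 + 4.2 + 9.1 = 15.2
Vm = -591.59 / 15.2 = -38.92 mV

-38.9 mV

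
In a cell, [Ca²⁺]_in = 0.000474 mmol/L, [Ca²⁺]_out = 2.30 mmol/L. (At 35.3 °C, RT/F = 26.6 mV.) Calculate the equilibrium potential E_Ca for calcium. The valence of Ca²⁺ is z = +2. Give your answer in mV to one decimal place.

112.9 mV

E = (26.6/z) · ln([Ca²⁺]_out/[Ca²⁺]_in) with z = +2.
= (26.6/2) · ln(2.30/0.000474) = 13.30 · ln(4852)
= 13.30 · (8.4872) = 112.88 mV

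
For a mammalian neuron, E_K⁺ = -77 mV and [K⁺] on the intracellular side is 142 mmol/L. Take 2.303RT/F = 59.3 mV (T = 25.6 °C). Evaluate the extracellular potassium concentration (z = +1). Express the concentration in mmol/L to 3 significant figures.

Nernst: E = (59.3/1) · log₁₀([out]/[in]), so log₁₀([out]/[in]) = -77.0 × 1 / 59.3 = -1.2985.
[out]/[in] = 10^(-1.2985) = 0.05029.
[out] = 0.05029 × 142 = 7.142 mmol/L.

7.14 mmol/L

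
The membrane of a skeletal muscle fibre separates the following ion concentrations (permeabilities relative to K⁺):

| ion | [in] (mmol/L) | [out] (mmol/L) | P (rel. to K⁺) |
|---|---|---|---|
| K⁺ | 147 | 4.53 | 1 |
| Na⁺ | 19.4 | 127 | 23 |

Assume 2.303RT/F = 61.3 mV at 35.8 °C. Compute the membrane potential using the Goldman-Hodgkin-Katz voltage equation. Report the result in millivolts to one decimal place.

Vm = 61.3 · log₁₀[(Σ P·[cation]ₒ + Σ P·[anion]ᵢ) / (Σ P·[cation]ᵢ + Σ P·[anion]ₒ)]
Numerator = 1×4.53 + 23×127 = 2926
Denominator = 1×147 + 23×19.4 = 593.2
Vm = 61.3 · log₁₀(4.9318) = 61.3 × (0.6930) = 42.48 mV

42.5 mV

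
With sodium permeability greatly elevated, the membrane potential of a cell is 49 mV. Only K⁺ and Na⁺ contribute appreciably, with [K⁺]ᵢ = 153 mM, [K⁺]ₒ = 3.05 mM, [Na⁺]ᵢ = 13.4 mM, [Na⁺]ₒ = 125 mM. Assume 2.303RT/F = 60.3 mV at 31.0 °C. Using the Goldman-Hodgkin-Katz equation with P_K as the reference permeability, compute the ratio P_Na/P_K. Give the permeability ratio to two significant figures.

26

Let α = P_Na/P_K. GHK: Vm = 60.3·log₁₀[(Kₒ + α·Naₒ)/(Kᵢ + α·Naᵢ)].
10^(Vm/60.3) = 10^(49.0/60.3) = 6.4954
So 6.4954·(Kᵢ + α·Naᵢ) = Kₒ + α·Naₒ → α = (6.4954·153.0 − 3.05) / (125.0 − 6.4954·13.4)
α = (993.8 − 3.05) / (125.0 − 87.04) = 990.7/37.96 = 26.1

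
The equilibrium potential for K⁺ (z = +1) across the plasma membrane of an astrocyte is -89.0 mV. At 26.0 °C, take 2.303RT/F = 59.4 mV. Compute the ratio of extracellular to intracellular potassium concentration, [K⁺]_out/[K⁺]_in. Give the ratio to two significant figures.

0.032

log₁₀([out]/[in]) = E·z/(59.4) = -89.0 × 1 / 59.4 = -1.4983
[out]/[in] = 10^(-1.4983) = 0.03175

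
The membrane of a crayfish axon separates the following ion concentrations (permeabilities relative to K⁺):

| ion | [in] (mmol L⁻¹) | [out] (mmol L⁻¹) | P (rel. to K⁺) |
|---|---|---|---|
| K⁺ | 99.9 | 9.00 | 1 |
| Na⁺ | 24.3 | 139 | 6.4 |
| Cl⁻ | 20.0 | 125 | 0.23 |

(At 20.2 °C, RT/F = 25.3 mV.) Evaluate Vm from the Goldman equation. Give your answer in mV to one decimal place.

Vm = 25.3 · ln[(Σ P·[cation]ₒ + Σ P·[anion]ᵢ) / (Σ P·[cation]ᵢ + Σ P·[anion]ₒ)]
Numerator = 1×9.00 + 6.4×139 + 0.23×20.0 = 903.2
Denominator = 1×99.9 + 6.4×24.3 + 0.23×125 = 284.2
Vm = 25.3 · ln(3.1784) = 25.3 × (1.1564) = 29.26 mV

29.3 mV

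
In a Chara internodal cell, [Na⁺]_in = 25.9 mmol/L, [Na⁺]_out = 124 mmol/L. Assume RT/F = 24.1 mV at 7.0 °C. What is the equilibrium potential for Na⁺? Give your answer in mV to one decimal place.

37.7 mV

E = (24.1/z) · ln([Na⁺]_out/[Na⁺]_in) with z = +1.
= (24.1/1) · ln(124/25.9) = 24.10 · ln(4.788)
= 24.10 · (1.5660) = 37.74 mV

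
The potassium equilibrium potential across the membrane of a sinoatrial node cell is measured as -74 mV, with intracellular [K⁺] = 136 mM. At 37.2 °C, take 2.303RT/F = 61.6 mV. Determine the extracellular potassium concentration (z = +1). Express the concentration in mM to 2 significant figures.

Nernst: E = (61.6/1) · log₁₀([out]/[in]), so log₁₀([out]/[in]) = -74.0 × 1 / 61.6 = -1.2013.
[out]/[in] = 10^(-1.2013) = 0.06291.
[out] = 0.06291 × 136 = 8.555 mM.

8.6 mM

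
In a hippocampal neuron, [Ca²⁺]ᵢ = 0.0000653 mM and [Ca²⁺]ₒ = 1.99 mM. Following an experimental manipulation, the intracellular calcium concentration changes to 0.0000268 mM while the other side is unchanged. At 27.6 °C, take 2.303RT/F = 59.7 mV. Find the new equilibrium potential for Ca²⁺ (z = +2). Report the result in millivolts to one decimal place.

145.4 mV

After the shift: [Ca²⁺]_out = 1.99, [Ca²⁺]_in = 0.0000268 mM.
E_new = (59.7/2)·log₁₀(1.99/0.0000268) = 29.85 · (4.8707) = 145.39 mV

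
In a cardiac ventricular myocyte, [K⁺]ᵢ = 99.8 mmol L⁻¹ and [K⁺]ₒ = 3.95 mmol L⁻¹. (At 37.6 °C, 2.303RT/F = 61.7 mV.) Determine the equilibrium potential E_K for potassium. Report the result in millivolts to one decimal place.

-86.5 mV

E = (61.7/z) · log₁₀([K⁺]_out/[K⁺]_in) with z = +1.
= (61.7/1) · log₁₀(3.95/99.8) = 61.70 · log₁₀(0.03958)
= 61.70 · (-1.4025) = -86.54 mV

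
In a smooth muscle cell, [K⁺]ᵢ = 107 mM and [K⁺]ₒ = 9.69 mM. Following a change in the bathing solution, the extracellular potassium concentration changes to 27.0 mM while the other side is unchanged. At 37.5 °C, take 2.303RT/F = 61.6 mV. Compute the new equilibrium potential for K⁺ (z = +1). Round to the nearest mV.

After the shift: [K⁺]_out = 27.0, [K⁺]_in = 107 mM.
E_new = (61.6/1)·log₁₀(27.0/107) = 61.60 · (-0.5980) = -36.84 mV

-37 mV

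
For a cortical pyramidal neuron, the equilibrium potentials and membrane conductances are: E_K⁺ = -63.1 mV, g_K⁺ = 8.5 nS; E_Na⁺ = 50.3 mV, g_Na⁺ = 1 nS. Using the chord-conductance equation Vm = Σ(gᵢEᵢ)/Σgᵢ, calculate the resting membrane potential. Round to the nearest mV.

Σ gᵢEᵢ = 8.5·(-63.1) + 1·(50.3) = -486.05
Σ gᵢ = 8.5 + 1 = 9.5
Vm = -486.05 / 9.5 = -51.16 mV

-51 mV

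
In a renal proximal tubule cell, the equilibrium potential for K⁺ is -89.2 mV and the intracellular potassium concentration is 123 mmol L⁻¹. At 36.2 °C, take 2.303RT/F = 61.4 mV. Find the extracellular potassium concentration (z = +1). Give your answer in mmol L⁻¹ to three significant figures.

Nernst: E = (61.4/1) · log₁₀([out]/[in]), so log₁₀([out]/[in]) = -89.2 × 1 / 61.4 = -1.4528.
[out]/[in] = 10^(-1.4528) = 0.03526.
[out] = 0.03526 × 123 = 4.336 mmol L⁻¹.

4.34 mmol L⁻¹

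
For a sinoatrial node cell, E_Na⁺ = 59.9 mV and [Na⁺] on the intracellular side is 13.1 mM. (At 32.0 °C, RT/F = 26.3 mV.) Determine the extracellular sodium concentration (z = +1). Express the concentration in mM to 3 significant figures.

128 mM

Nernst: E = (26.3/1) · ln([out]/[in]), so ln([out]/[in]) = 59.9 × 1 / 26.3 = 2.2776.
[out]/[in] = e^(2.2776) = 9.753.
[out] = 9.753 × 13.1 = 127.8 mM.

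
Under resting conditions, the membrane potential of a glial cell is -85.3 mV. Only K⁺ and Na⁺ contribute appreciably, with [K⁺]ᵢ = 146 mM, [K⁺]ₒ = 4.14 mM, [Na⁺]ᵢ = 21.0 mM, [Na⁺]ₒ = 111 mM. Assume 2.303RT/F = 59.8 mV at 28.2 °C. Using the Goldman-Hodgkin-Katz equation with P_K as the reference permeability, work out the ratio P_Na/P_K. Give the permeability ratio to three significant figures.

0.0121

Let α = P_Na/P_K. GHK: Vm = 59.8·log₁₀[(Kₒ + α·Naₒ)/(Kᵢ + α·Naᵢ)].
10^(Vm/59.8) = 10^(-85.3/59.8) = 0.037461
So 0.037461·(Kᵢ + α·Naᵢ) = Kₒ + α·Naₒ → α = (0.037461·146.0 − 4.14) / (111.0 − 0.037461·21.0)
α = (5.469 − 4.14) / (111.0 − 0.7867) = 1.329/110.2 = 0.01206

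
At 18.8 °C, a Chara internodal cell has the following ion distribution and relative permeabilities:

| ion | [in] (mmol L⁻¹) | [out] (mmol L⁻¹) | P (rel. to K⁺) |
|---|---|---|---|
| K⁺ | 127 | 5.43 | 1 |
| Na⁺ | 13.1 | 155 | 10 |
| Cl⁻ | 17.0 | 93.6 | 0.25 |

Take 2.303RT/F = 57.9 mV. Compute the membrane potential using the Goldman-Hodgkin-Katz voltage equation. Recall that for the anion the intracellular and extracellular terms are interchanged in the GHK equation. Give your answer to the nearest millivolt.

43 mV

Vm = 57.9 · log₁₀[(Σ P·[cation]ₒ + Σ P·[anion]ᵢ) / (Σ P·[cation]ᵢ + Σ P·[anion]ₒ)]
Numerator = 1×5.43 + 10×155 + 0.25×17.0 = 1560
Denominator = 1×127 + 10×13.1 + 0.25×93.6 = 281.4
Vm = 57.9 · log₁₀(5.5426) = 57.9 × (0.7437) = 43.06 mV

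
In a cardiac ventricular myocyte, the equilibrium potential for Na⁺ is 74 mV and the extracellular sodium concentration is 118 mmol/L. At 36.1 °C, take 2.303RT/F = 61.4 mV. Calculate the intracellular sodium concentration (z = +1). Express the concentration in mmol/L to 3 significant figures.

7.36 mmol/L

Nernst: E = (61.4/1) · log₁₀([out]/[in]), so log₁₀([out]/[in]) = 74.0 × 1 / 61.4 = 1.2052.
[out]/[in] = 10^(1.2052) = 16.04.
[in] = 118 / 16.04 = 7.356 mmol/L.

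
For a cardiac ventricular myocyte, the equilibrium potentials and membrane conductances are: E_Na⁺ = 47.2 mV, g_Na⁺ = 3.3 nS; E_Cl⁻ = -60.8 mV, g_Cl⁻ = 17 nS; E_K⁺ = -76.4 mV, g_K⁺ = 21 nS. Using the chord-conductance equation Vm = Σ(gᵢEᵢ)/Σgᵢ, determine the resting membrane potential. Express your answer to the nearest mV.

Σ gᵢEᵢ = 3.3·(47.2) + 17·(-60.8) + 21·(-76.4) = -2482.24
Σ gᵢ = 3.3 + 17 + 21 = 41.3
Vm = -2482.24 / 41.3 = -60.10 mV

-60 mV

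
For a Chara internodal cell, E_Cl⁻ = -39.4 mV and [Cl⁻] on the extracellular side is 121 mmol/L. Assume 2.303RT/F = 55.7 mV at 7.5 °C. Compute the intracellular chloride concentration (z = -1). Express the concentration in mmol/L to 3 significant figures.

Nernst: E = (55.7/-1) · log₁₀([out]/[in]), so log₁₀([out]/[in]) = -39.4 × -1 / 55.7 = 0.7074.
[out]/[in] = 10^(0.7074) = 5.098.
[in] = 121 / 5.098 = 23.74 mmol/L.

23.7 mmol/L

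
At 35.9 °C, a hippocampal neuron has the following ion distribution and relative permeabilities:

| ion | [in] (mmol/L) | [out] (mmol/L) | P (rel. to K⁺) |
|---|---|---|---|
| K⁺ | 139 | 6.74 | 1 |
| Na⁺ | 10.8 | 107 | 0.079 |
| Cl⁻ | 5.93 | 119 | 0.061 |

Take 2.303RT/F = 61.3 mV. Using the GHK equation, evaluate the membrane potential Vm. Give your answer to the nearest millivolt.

-60 mV

Vm = 61.3 · log₁₀[(Σ P·[cation]ₒ + Σ P·[anion]ᵢ) / (Σ P·[cation]ᵢ + Σ P·[anion]ₒ)]
Numerator = 1×6.74 + 0.079×107 + 0.061×5.93 = 15.55
Denominator = 1×139 + 0.079×10.8 + 0.061×119 = 147.1
Vm = 61.3 · log₁₀(0.10573) = 61.3 × (-0.9758) = -59.82 mV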